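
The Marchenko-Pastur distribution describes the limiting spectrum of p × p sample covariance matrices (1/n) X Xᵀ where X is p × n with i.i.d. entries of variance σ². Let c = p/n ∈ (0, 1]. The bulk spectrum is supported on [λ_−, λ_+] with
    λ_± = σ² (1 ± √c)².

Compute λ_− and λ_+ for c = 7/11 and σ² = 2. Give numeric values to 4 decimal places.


c = 7/11 = 0.636364; √c = 0.797724.
λ_− = σ² (1 − √c)² = 2 · (1 − 0.797724)² = 2 · (0.202276)² = 0.081831.
λ_+ = σ² (1 + √c)² = 2 · (1 + 0.797724)² = 2 · (1.797724)² = 6.463623.

Rounded to 4 decimal places: λ_− ≈ 0.0818, λ_+ ≈ 6.4636.


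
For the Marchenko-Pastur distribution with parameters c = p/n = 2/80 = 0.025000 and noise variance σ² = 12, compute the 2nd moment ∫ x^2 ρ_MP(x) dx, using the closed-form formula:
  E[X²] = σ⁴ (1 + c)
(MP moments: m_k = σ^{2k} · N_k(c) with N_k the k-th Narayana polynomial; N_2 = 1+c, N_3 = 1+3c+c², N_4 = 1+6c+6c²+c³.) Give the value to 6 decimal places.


E[X²] = σ⁴ (1 + c) (second MP moment). With σ² = 12 (so σ⁴ = 144) and c = 2/80 = 0.025000: E[X²] = 144 · (1 + 0.025000) = 144 · 1.025000.

So E[X^2] = 147.600000.


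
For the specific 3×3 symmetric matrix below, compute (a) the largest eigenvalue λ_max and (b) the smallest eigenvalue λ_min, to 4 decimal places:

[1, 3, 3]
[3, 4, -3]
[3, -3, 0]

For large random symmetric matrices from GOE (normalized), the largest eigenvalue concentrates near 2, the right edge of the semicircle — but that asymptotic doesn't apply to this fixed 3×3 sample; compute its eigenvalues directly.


Since M is real symmetric, all three eigenvalues are real; they are the roots of det(λI − M) = λ³ − (tr M) λ² + s λ − det M, where s is the sum of the principal 2×2 minors.
tr M = 1 + 4 + 0 = 5.
s = (1·4 − 3²) + (1·0 − 3²) + (4·0 − (-3)²) = -5 + (-9) + (-9) = -23.
det M (expand along row 1) = 1·(-9) − 3·9 + 3·(-21) = -99.
Characteristic polynomial: λ³ − 5λ² − 23λ + 99 = 0.
Substitute λ = y + (tr M)/3 = y + 1.666667 to remove the quadratic term: y³ + p·y + q = 0 with p = s − (tr M)²/3 = -31.333333 and q = −2(tr M)³/27 + (tr M)·s/3 − det M = 51.407407.
Three real roots ⇒ use the trigonometric (Viète) form: r = 2√(−p/3) = 6.463573, φ = arccos(3q/(p·r)) = arccos(-0.761496) = 2.436415 rad.
y_k = r·cos(φ/3 − 2πk/3) for k = 0, 1, 2 gives y = 4.446604, 1.839225, -6.285828.
λ_k = y_k + 1.666667 gives λ = 6.1133, 3.5059, -4.6192 (check: the sum is 5.0000 = tr M).

Hence λ_max = 6.1133 and λ_min = -4.6192.


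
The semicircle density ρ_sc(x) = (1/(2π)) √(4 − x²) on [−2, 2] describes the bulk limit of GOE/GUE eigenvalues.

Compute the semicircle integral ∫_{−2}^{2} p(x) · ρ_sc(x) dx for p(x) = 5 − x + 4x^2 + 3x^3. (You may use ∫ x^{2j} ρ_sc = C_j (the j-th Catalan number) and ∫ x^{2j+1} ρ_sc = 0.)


Write p(x) = Σ a_i x^i, split into monomials and integrate each against ρ_sc separately.
Using ∫ x^{2j} ρ_sc = C_j = (1/(j+1)) C(2j, j) (Catalan numbers) and ∫ x^{2j+1} ρ_sc = 0 (odd monomials vanish by symmetry):
  i = 0 (even): a_0 · C_{0} = 5 · 1 = 5
  i = 1 (odd): ∫ x^1 ρ_sc = 0 (vanishes)
  i = 2 (even): a_2 · C_{1} = 4 · 1 = 4
  i = 3 (odd): ∫ x^3 ρ_sc = 0 (vanishes)

Summing the contributions: ∫_{−2}^{2} p(x) ρ_sc(x) dx = 5 + 4 = 9.


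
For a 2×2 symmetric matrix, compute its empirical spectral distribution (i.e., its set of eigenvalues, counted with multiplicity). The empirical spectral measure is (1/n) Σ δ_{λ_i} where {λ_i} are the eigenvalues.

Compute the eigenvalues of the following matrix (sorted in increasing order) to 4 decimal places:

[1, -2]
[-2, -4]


Since M is real symmetric, both eigenvalues are real; they are the roots of det(λI − M) = λ² − (tr M) λ + det M.
tr M = 1 + (-4) = -3.
det M = 1·(-4) − (-2)² = -4 − 4 = -8.
Characteristic polynomial: λ² + 3λ − 8 = 0.
Discriminant Δ = (tr M)² − 4·det M = 9 − (-32) = 41; √Δ = 6.403124.
λ = (tr M ± √Δ)/2 = (-3 ± 6.403124)/2, giving (tr M − √Δ)/2 = -4.7016 and (tr M + √Δ)/2 = 1.7016.

Eigenvalues sorted in increasing order: [-4.7016, 1.7016].


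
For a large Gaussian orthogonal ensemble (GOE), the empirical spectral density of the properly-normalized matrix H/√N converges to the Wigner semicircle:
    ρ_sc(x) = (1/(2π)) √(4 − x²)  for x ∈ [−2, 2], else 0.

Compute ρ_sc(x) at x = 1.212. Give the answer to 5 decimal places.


ρ_sc(x) = (1/(2π)) √(4 − x²). With x = 1.212:
  4 − x² = 4 − (1.212)² = 4 − 1.468944 = 2.531056.
  √(4 − x²) = 1.590929.
  1/(2π) = 0.159155.
  ρ_sc(1.212) = 0.159155 · 1.590929 = 0.253204.

Rounded to 5 decimal places: ρ_sc(1.212) ≈ 0.25320.


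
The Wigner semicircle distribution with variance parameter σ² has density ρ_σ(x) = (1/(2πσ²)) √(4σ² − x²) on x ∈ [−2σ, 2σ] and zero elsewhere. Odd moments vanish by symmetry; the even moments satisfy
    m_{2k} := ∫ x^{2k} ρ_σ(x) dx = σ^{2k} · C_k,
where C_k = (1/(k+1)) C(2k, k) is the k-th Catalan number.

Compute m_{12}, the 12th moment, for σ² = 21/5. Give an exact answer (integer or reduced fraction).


By the scaled semicircle moment identity, m_{2k} = σ^{2k} · C_k with k = 6.
C_6 = (1/(k+1)) · C(2k, k) = (1/7) · C(12, 6) = (1/7) · 924 = 132.
σ^{2k} = (σ²)^k = (21/5)^6 = 85766121/15625.

Therefore m_{12} = σ^{12} · C_6 = (85766121/15625) · 132 = 11321127972/15625.


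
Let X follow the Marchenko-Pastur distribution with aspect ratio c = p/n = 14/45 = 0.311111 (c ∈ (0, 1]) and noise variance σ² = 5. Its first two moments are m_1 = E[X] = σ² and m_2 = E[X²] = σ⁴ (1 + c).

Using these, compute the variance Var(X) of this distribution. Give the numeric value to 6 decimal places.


m_1 = E[X] = σ² = 5, so m_1² = 25.
m_2 = E[X²] = σ⁴ (1 + c) = 25 · (1 + 0.311111) = 25 · 1.311111 = 32.777778.
(Note m_2 − m_1² simplifies to c · σ⁴ = 0.311111 · 25.)

Var(X) = m_2 − m_1² = 32.777778 − 25 = 7.777778.


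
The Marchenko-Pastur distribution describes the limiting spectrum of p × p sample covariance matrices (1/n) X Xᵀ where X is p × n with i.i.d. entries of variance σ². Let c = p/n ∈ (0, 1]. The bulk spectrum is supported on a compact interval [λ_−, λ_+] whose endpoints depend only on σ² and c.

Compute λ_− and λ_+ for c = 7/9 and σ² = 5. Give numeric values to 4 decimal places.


c = 7/9 = 0.777778; √c = 0.881917.
λ_− = σ² (1 − √c)² = 5 · (1 − 0.881917)² = 5 · (0.118083)² = 0.069718.
λ_+ = σ² (1 + √c)² = 5 · (1 + 0.881917)² = 5 · (1.881917)² = 17.708060.

Rounded to 4 decimal places: λ_− ≈ 0.0697, λ_+ ≈ 17.7081.


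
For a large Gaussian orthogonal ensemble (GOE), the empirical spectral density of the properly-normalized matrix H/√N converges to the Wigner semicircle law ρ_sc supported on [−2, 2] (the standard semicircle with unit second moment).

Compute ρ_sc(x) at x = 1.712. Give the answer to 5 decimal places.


ρ_sc(x) = (1/(2π)) √(4 − x²). With x = 1.712:
  4 − x² = 4 − (1.712)² = 4 − 2.930944 = 1.069056.
  √(4 − x²) = 1.033952.
  1/(2π) = 0.159155.
  ρ_sc(1.712) = 0.159155 · 1.033952 = 0.164559.

Rounded to 5 decimal places: ρ_sc(1.712) ≈ 0.16456.


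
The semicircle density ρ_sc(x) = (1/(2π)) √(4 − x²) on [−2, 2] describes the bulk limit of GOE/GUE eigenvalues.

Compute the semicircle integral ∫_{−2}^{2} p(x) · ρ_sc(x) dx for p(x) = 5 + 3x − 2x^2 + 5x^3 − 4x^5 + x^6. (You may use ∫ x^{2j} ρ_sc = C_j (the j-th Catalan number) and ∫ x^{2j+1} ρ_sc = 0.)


Write p(x) = Σ a_i x^i, split into monomials and integrate each against ρ_sc separately.
Using ∫ x^{2j} ρ_sc = C_j = (1/(j+1)) C(2j, j) (Catalan numbers) and ∫ x^{2j+1} ρ_sc = 0 (odd monomials vanish by symmetry):
  i = 0 (even): a_0 · C_{0} = 5 · 1 = 5
  i = 1 (odd): ∫ x^1 ρ_sc = 0 (vanishes)
  i = 2 (even): a_2 · C_{1} = -2 · 1 = -2
  i = 3 (odd): ∫ x^3 ρ_sc = 0 (vanishes)
  i = 5 (odd): ∫ x^5 ρ_sc = 0 (vanishes)
  i = 6 (even): a_6 · C_{3} = 1 · 5 = 5

Summing the contributions: ∫_{−2}^{2} p(x) ρ_sc(x) dx = 5 + (-2) + 5 = 8.


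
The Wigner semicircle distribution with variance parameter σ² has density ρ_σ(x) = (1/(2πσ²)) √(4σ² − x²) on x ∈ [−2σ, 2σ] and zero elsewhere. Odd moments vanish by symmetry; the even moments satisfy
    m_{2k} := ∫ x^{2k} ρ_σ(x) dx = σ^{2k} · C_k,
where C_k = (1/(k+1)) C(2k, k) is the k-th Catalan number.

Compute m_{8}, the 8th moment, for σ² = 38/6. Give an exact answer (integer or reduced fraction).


By the scaled semicircle moment identity, m_{2k} = σ^{2k} · C_k with k = 4.
C_4 = (1/(k+1)) · C(2k, k) = (1/5) · C(8, 4) = (1/5) · 70 = 14.
σ^{2k} = (σ²)^k = (38/6)^4 = 130321/81.

Therefore m_{8} = σ^{8} · C_4 = (130321/81) · 14 = 1824494/81.


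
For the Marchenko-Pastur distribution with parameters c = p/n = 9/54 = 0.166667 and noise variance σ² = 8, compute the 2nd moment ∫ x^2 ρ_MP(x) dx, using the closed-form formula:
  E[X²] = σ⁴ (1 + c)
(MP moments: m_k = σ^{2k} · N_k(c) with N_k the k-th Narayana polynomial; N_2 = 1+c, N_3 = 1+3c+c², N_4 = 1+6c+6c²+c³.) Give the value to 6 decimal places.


E[X²] = σ⁴ (1 + c) (second MP moment). With σ² = 8 (so σ⁴ = 64) and c = 9/54 = 0.166667: E[X²] = 64 · (1 + 0.166667) = 64 · 1.166667.

So E[X^2] = 74.666667.


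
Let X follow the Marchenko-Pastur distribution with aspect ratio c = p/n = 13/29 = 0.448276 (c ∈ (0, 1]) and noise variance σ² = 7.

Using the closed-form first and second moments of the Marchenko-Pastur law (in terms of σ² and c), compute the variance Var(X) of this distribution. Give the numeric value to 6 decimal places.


Recall the MP moments m_1 = E[X] = σ² and m_2 = E[X²] = σ⁴ (1 + c).
m_1 = E[X] = σ² = 7, so m_1² = 49.
m_2 = E[X²] = σ⁴ (1 + c) = 49 · (1 + 0.448276) = 49 · 1.448276 = 70.965517.
(Note m_2 − m_1² simplifies to c · σ⁴ = 0.448276 · 49.)

Var(X) = m_2 − m_1² = 70.965517 − 49 = 21.965517.


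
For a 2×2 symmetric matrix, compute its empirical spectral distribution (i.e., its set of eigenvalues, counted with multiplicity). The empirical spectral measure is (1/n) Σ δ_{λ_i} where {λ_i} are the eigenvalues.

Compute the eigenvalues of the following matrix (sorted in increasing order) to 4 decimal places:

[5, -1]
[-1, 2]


Since M is real symmetric, both eigenvalues are real; they are the roots of det(λI − M) = λ² − (tr M) λ + det M.
tr M = 5 + 2 = 7.
det M = 5·2 − (-1)² = 10 − 1 = 9.
Characteristic polynomial: λ² − 7λ + 9 = 0.
Discriminant Δ = (tr M)² − 4·det M = 49 − 36 = 13; √Δ = 3.605551.
λ = (tr M ± √Δ)/2 = (7 ± 3.605551)/2, giving (tr M − √Δ)/2 = 1.6972 and (tr M + √Δ)/2 = 5.3028.

Eigenvalues sorted in increasing order: [1.6972, 5.3028].


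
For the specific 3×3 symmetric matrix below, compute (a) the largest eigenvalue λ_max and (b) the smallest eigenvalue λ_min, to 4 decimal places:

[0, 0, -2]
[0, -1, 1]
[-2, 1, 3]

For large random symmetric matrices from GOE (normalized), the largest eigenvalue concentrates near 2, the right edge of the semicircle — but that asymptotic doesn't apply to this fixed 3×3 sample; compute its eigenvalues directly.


Since M is real symmetric, all three eigenvalues are real; they are the roots of det(λI − M) = λ³ − (tr M) λ² + s λ − det M, where s is the sum of the principal 2×2 minors.
tr M = 0 + (-1) + 3 = 2.
s = (0·(-1) − 0²) + (0·3 − (-2)²) + ((-1)·3 − 1²) = 0 + (-4) + (-4) = -8.
det M (expand along row 1) = 0·(-4) − 0·2 + (-2)·(-2) = 4.
Characteristic polynomial: λ³ − 2λ² − 8λ − 4 = 0.
Substitute λ = y + (tr M)/3 = y + 0.666667 to remove the quadratic term: y³ + p·y + q = 0 with p = s − (tr M)²/3 = -9.333333 and q = −2(tr M)³/27 + (tr M)·s/3 − det M = -9.925926.
Three real roots ⇒ use the trigonometric (Viète) form: r = 2√(−p/3) = 3.527668, φ = arccos(3q/(p·r)) = arccos(0.904415) = 0.440790 rad.
y_k = r·cos(φ/3 − 2πk/3) for k = 0, 1, 2 gives y = 3.489659, -1.297564, -2.192094.
λ_k = y_k + 0.666667 gives λ = 4.1563, -0.6309, -1.5254 (check: the sum is 2.0000 = tr M).

Hence λ_max = 4.1563 and λ_min = -1.5254.


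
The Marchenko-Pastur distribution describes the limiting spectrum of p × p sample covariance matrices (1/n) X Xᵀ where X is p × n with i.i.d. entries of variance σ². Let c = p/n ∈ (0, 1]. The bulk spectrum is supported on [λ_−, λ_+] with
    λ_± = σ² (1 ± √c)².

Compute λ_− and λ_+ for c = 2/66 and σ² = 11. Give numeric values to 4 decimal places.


c = 2/66 = 0.030303; √c = 0.174078.
λ_− = σ² (1 − √c)² = 11 · (1 − 0.174078)² = 11 · (0.825922)² = 7.503625.
λ_+ = σ² (1 + √c)² = 11 · (1 + 0.174078)² = 11 · (1.174078)² = 15.163042.

Rounded to 4 decimal places: λ_− ≈ 7.5036, λ_+ ≈ 15.1630.


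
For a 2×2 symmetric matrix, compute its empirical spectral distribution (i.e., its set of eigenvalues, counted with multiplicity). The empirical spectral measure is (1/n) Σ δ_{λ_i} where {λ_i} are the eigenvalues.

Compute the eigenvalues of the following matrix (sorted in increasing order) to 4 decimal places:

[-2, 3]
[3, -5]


Since M is real symmetric, both eigenvalues are real; they are the roots of det(λI − M) = λ² − (tr M) λ + det M.
tr M = -2 + (-5) = -7.
det M = (-2)·(-5) − 3² = 10 − 9 = 1.
Characteristic polynomial: λ² + 7λ + 1 = 0.
Discriminant Δ = (tr M)² − 4·det M = 49 − 4 = 45; √Δ = 6.708204.
λ = (tr M ± √Δ)/2 = (-7 ± 6.708204)/2, giving (tr M − √Δ)/2 = -6.8541 and (tr M + √Δ)/2 = -0.1459.

Eigenvalues sorted in increasing order: [-6.8541, -0.1459].


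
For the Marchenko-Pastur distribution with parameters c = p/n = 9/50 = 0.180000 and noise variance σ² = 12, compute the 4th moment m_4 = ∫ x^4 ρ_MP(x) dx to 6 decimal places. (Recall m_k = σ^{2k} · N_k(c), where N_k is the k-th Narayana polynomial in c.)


E[X⁴] = σ⁸ (1 + 6c + 6c² + c³) (fourth MP moment). With σ² = 12 (so σ⁸ = 20736) and c = 9/50 = 0.180000: E[X⁴] = 20736 · (1 + 6·0.180000 + 6·(0.180000)² + (0.180000)³) = 20736 · 2.280232.

So E[X^4] = 47282.890752.


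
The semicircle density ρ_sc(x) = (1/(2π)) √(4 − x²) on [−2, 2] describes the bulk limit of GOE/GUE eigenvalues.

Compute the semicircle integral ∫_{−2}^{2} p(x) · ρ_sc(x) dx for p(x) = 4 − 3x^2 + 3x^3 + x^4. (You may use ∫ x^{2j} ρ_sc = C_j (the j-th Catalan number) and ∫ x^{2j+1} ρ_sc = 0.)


Write p(x) = Σ a_i x^i, split into monomials and integrate each against ρ_sc separately.
Using ∫ x^{2j} ρ_sc = C_j = (1/(j+1)) C(2j, j) (Catalan numbers) and ∫ x^{2j+1} ρ_sc = 0 (odd monomials vanish by symmetry):
  i = 0 (even): a_0 · C_{0} = 4 · 1 = 4
  i = 2 (even): a_2 · C_{1} = -3 · 1 = -3
  i = 3 (odd): ∫ x^3 ρ_sc = 0 (vanishes)
  i = 4 (even): a_4 · C_{2} = 1 · 2 = 2

Summing the contributions: ∫_{−2}^{2} p(x) ρ_sc(x) dx = 4 + (-3) + 2 = 3.


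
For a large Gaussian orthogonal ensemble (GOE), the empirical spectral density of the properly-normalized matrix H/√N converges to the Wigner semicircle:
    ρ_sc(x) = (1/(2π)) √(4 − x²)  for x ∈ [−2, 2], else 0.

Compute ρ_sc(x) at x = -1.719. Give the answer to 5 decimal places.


ρ_sc(x) = (1/(2π)) √(4 − x²). With x = -1.719:
  4 − x² = 4 − (-1.719)² = 4 − 2.954961 = 1.045039.
  √(4 − x²) = 1.022271.
  1/(2π) = 0.159155.
  ρ_sc(-1.719) = 0.159155 · 1.022271 = 0.162700.

Rounded to 5 decimal places: ρ_sc(-1.719) ≈ 0.16270.


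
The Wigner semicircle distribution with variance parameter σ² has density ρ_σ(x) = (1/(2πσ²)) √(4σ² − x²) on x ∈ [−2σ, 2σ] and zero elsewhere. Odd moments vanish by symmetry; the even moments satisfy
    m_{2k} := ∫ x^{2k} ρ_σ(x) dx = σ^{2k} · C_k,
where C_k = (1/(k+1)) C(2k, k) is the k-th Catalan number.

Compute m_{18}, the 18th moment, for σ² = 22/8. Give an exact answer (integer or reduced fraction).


By the scaled semicircle moment identity, m_{2k} = σ^{2k} · C_k with k = 9.
C_9 = (1/(k+1)) · C(2k, k) = (1/10) · C(18, 9) = (1/10) · 48620 = 4862.
σ^{2k} = (σ²)^k = (22/8)^9 = 2357947691/262144.

Therefore m_{18} = σ^{18} · C_9 = (2357947691/262144) · 4862 = 5732170836821/131072.


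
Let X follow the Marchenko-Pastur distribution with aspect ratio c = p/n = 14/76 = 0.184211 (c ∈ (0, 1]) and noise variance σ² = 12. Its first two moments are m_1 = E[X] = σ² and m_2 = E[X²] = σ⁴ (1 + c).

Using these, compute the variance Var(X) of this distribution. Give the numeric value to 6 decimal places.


m_1 = E[X] = σ² = 12, so m_1² = 144.
m_2 = E[X²] = σ⁴ (1 + c) = 144 · (1 + 0.184211) = 144 · 1.184211 = 170.526316.
(Note m_2 − m_1² simplifies to c · σ⁴ = 0.184211 · 144.)

Var(X) = m_2 − m_1² = 170.526316 − 144 = 26.526316.


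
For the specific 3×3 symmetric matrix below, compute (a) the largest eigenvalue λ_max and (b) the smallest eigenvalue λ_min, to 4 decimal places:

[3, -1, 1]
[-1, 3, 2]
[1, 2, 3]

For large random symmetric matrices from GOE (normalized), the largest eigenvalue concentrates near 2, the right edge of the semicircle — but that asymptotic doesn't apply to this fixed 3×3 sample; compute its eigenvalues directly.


Since M is real symmetric, all three eigenvalues are real; they are the roots of det(λI − M) = λ³ − (tr M) λ² + s λ − det M, where s is the sum of the principal 2×2 minors.
tr M = 3 + 3 + 3 = 9.
s = (3·3 − (-1)²) + (3·3 − 1²) + (3·3 − 2²) = 8 + 8 + 5 = 21.
det M (expand along row 1) = 3·5 − (-1)·(-5) + 1·(-5) = 5.
Characteristic polynomial: λ³ − 9λ² + 21λ − 5 = 0.
Substitute λ = y + (tr M)/3 = y + 3.000000 to remove the quadratic term: y³ + p·y + q = 0 with p = s − (tr M)²/3 = -6.000000 and q = −2(tr M)³/27 + (tr M)·s/3 − det M = 4.000000.
Three real roots ⇒ use the trigonometric (Viète) form: r = 2√(−p/3) = 2.828427, φ = arccos(3q/(p·r)) = arccos(-0.707107) = 2.356194 rad.
y_k = r·cos(φ/3 − 2πk/3) for k = 0, 1, 2 gives y = 2.000000, 0.732051, -2.732051.
λ_k = y_k + 3.000000 gives λ = 5.0000, 3.7321, 0.2679 (check: the sum is 9.0000 = tr M).

Hence λ_max = 5.0000 and λ_min = 0.2679.


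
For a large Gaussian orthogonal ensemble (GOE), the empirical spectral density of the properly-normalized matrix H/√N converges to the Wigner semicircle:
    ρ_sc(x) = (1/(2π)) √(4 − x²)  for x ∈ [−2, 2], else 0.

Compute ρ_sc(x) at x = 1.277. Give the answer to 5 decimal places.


ρ_sc(x) = (1/(2π)) √(4 − x²). With x = 1.277:
  4 − x² = 4 − (1.277)² = 4 − 1.630729 = 2.369271.
  √(4 − x²) = 1.539244.
  1/(2π) = 0.159155.
  ρ_sc(1.277) = 0.159155 · 1.539244 = 0.244978.

Rounded to 5 decimal places: ρ_sc(1.277) ≈ 0.24498.


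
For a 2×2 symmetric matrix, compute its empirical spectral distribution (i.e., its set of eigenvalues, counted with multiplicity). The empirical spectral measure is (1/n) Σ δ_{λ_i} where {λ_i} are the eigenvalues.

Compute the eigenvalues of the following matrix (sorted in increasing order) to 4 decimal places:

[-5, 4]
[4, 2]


Since M is real symmetric, both eigenvalues are real; they are the roots of det(λI − M) = λ² − (tr M) λ + det M.
tr M = -5 + 2 = -3.
det M = (-5)·2 − 4² = -10 − 16 = -26.
Characteristic polynomial: λ² + 3λ − 26 = 0.
Discriminant Δ = (tr M)² − 4·det M = 9 − (-104) = 113; √Δ = 10.630146.
λ = (tr M ± √Δ)/2 = (-3 ± 10.630146)/2, giving (tr M − √Δ)/2 = -6.8151 and (tr M + √Δ)/2 = 3.8151.

Eigenvalues sorted in increasing order: [-6.8151, 3.8151].


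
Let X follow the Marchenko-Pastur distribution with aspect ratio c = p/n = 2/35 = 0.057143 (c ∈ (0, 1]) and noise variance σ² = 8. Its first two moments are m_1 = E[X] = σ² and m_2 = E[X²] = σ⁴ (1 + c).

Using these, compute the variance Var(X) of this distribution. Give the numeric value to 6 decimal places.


m_1 = E[X] = σ² = 8, so m_1² = 64.
m_2 = E[X²] = σ⁴ (1 + c) = 64 · (1 + 0.057143) = 64 · 1.057143 = 67.657143.
(Note m_2 − m_1² simplifies to c · σ⁴ = 0.057143 · 64.)

Var(X) = m_2 − m_1² = 67.657143 − 64 = 3.657143.


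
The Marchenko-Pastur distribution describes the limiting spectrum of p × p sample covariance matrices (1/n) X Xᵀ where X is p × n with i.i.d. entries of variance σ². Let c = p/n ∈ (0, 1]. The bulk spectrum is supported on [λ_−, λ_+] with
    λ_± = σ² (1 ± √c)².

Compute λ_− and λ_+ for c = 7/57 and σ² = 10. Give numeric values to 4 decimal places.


c = 7/57 = 0.122807; √c = 0.350438.
λ_− = σ² (1 − √c)² = 10 · (1 − 0.350438)² = 10 · (0.649562)² = 4.219304.
λ_+ = σ² (1 + √c)² = 10 · (1 + 0.350438)² = 10 · (1.350438)² = 18.236837.

Rounded to 4 decimal places: λ_− ≈ 4.2193, λ_+ ≈ 18.2368.


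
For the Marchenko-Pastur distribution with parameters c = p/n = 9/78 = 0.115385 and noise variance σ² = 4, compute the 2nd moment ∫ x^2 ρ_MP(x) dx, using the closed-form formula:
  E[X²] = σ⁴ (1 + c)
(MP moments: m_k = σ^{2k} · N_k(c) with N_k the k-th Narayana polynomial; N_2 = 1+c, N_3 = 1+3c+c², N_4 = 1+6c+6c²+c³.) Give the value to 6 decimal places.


E[X²] = σ⁴ (1 + c) (second MP moment). With σ² = 4 (so σ⁴ = 16) and c = 9/78 = 0.115385: E[X²] = 16 · (1 + 0.115385) = 16 · 1.115385.

So E[X^2] = 17.846154.


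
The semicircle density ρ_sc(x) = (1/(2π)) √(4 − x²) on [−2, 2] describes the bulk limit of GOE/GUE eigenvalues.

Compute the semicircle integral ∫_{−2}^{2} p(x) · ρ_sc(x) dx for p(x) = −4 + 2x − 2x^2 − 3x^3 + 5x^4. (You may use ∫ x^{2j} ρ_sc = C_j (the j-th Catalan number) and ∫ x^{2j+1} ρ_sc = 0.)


Write p(x) = Σ a_i x^i, split into monomials and integrate each against ρ_sc separately.
Using ∫ x^{2j} ρ_sc = C_j = (1/(j+1)) C(2j, j) (Catalan numbers) and ∫ x^{2j+1} ρ_sc = 0 (odd monomials vanish by symmetry):
  i = 0 (even): a_0 · C_{0} = -4 · 1 = -4
  i = 1 (odd): ∫ x^1 ρ_sc = 0 (vanishes)
  i = 2 (even): a_2 · C_{1} = -2 · 1 = -2
  i = 3 (odd): ∫ x^3 ρ_sc = 0 (vanishes)
  i = 4 (even): a_4 · C_{2} = 5 · 2 = 10

Summing the contributions: ∫_{−2}^{2} p(x) ρ_sc(x) dx = (-4) + (-2) + 10 = 4.


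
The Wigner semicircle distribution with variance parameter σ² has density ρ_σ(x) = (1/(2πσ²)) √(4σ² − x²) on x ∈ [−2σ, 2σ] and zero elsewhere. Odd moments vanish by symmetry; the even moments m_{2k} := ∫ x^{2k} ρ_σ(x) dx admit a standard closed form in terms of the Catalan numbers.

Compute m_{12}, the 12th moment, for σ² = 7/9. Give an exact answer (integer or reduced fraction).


By the scaled semicircle moment identity, m_{2k} = σ^{2k} · C_k with k = 6.
C_6 = (1/(k+1)) · C(2k, k) = (1/7) · C(12, 6) = (1/7) · 924 = 132.
σ^{2k} = (σ²)^k = (7/9)^6 = 117649/531441.

Therefore m_{12} = σ^{12} · C_6 = (117649/531441) · 132 = 5176556/177147.


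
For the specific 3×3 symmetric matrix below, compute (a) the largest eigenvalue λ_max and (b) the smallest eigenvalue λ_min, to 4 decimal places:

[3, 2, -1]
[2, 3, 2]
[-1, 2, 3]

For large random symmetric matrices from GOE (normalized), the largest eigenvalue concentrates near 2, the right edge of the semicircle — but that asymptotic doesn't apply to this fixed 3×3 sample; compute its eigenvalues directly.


Since M is real symmetric, all three eigenvalues are real; they are the roots of det(λI − M) = λ³ − (tr M) λ² + s λ − det M, where s is the sum of the principal 2×2 minors.
tr M = 3 + 3 + 3 = 9.
s = (3·3 − 2²) + (3·3 − (-1)²) + (3·3 − 2²) = 5 + 8 + 5 = 18.
det M (expand along row 1) = 3·5 − 2·8 + (-1)·7 = -8.
Characteristic polynomial: λ³ − 9λ² + 18λ + 8 = 0.
Substitute λ = y + (tr M)/3 = y + 3.000000 to remove the quadratic term: y³ + p·y + q = 0 with p = s − (tr M)²/3 = -9.000000 and q = −2(tr M)³/27 + (tr M)·s/3 − det M = 8.000000.
Three real roots ⇒ use the trigonometric (Viète) form: r = 2√(−p/3) = 3.464102, φ = arccos(3q/(p·r)) = arccos(-0.769800) = 2.449325 rad.
y_k = r·cos(φ/3 − 2πk/3) for k = 0, 1, 2 gives y = 2.372281, 1.000000, -3.372281.
λ_k = y_k + 3.000000 gives λ = 5.3723, 4.0000, -0.3723 (check: the sum is 9.0000 = tr M).

Hence λ_max = 5.3723 and λ_min = -0.3723.


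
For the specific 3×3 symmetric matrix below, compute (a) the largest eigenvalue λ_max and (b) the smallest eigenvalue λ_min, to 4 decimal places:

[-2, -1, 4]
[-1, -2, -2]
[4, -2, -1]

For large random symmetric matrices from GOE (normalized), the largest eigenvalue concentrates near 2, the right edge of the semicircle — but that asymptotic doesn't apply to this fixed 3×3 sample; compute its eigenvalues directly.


Since M is real symmetric, all three eigenvalues are real; they are the roots of det(λI − M) = λ³ − (tr M) λ² + s λ − det M, where s is the sum of the principal 2×2 minors.
tr M = -2 + (-2) + (-1) = -5.
s = ((-2)·(-2) − (-1)²) + ((-2)·(-1) − 4²) + ((-2)·(-1) − (-2)²) = 3 + (-14) + (-2) = -13.
det M (expand along row 1) = (-2)·(-2) − (-1)·9 + 4·10 = 53.
Characteristic polynomial: λ³ + 5λ² − 13λ − 53 = 0.
Substitute λ = y + (tr M)/3 = y − 1.666667 to remove the quadratic term: y³ + p·y + q = 0 with p = s − (tr M)²/3 = -21.333333 and q = −2(tr M)³/27 + (tr M)·s/3 − det M = -22.074074.
Three real roots ⇒ use the trigonometric (Viète) form: r = 2√(−p/3) = 5.333333, φ = arccos(3q/(p·r)) = arccos(0.582031) = 0.949572 rad.
y_k = r·cos(φ/3 − 2πk/3) for k = 0, 1, 2 gives y = 5.068390, -1.096523, -3.971867.
λ_k = y_k − 1.666667 gives λ = 3.4017, -2.7632, -5.6385 (check: the sum is -5.0000 = tr M).

Hence λ_max = 3.4017 and λ_min = -5.6385.


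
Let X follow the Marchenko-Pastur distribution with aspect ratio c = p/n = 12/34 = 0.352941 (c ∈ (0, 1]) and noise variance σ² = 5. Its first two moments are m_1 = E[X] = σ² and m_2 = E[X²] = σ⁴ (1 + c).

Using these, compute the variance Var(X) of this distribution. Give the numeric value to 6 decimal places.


m_1 = E[X] = σ² = 5, so m_1² = 25.
m_2 = E[X²] = σ⁴ (1 + c) = 25 · (1 + 0.352941) = 25 · 1.352941 = 33.823529.
(Note m_2 − m_1² simplifies to c · σ⁴ = 0.352941 · 25.)

Var(X) = m_2 − m_1² = 33.823529 − 25 = 8.823529.


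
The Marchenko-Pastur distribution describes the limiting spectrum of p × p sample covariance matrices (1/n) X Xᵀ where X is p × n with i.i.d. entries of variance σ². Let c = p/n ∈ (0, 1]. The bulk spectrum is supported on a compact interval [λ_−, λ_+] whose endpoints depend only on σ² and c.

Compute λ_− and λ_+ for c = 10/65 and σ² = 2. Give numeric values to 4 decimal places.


c = 10/65 = 0.153846; √c = 0.392232.
λ_− = σ² (1 − √c)² = 2 · (1 − 0.392232)² = 2 · (0.607768)² = 0.738763.
λ_+ = σ² (1 + √c)² = 2 · (1 + 0.392232)² = 2 · (1.392232)² = 3.876621.

Rounded to 4 decimal places: λ_− ≈ 0.7388, λ_+ ≈ 3.8766.


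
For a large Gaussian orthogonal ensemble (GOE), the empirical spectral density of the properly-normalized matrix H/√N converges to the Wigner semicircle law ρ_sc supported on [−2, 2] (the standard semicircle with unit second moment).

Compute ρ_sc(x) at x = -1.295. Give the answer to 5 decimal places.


ρ_sc(x) = (1/(2π)) √(4 − x²). With x = -1.295:
  4 − x² = 4 − (-1.295)² = 4 − 1.677025 = 2.322975.
  √(4 − x²) = 1.524131.
  1/(2π) = 0.159155.
  ρ_sc(-1.295) = 0.159155 · 1.524131 = 0.242573.

Rounded to 5 decimal places: ρ_sc(-1.295) ≈ 0.24257.


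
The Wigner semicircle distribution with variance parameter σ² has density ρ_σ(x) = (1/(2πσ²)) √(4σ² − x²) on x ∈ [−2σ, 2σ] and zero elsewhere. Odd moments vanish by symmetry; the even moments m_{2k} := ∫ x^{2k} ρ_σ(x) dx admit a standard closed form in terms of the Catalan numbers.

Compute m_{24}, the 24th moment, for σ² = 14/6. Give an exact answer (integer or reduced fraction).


By the scaled semicircle moment identity, m_{2k} = σ^{2k} · C_k with k = 12.
C_12 = (1/(k+1)) · C(2k, k) = (1/13) · C(24, 12) = (1/13) · 2704156 = 208012.
σ^{2k} = (σ²)^k = (14/6)^12 = 13841287201/531441.

Therefore m_{24} = σ^{24} · C_12 = (13841287201/531441) · 208012 = 2879153833254412/531441.


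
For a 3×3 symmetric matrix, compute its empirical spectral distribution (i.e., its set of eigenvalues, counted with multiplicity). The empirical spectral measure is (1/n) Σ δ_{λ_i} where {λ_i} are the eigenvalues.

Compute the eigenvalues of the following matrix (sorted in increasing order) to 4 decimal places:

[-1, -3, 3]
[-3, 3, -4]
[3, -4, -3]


Since M is real symmetric, all three eigenvalues are real; they are the roots of det(λI − M) = λ³ − (tr M) λ² + s λ − det M, where s is the sum of the principal 2×2 minors.
tr M = -1 + 3 + (-3) = -1.
s = ((-1)·3 − (-3)²) + ((-1)·(-3) − 3²) + (3·(-3) − (-4)²) = -12 + (-6) + (-25) = -43.
det M (expand along row 1) = (-1)·(-25) − (-3)·21 + 3·3 = 97.
Characteristic polynomial: λ³ + λ² − 43λ − 97 = 0.
Substitute λ = y + (tr M)/3 = y − 0.333333 to remove the quadratic term: y³ + p·y + q = 0 with p = s − (tr M)²/3 = -43.333333 and q = −2(tr M)³/27 + (tr M)·s/3 − det M = -82.592593.
Three real roots ⇒ use the trigonometric (Viète) form: r = 2√(−p/3) = 7.601170, φ = arccos(3q/(p·r)) = arccos(0.752246) = 0.719332 rad.
y_k = r·cos(φ/3 − 2πk/3) for k = 0, 1, 2 gives y = 7.383707, -2.128526, -5.255180.
λ_k = y_k − 0.333333 gives λ = 7.0504, -2.4619, -5.5885 (check: the sum is -1.0000 = tr M).

Eigenvalues sorted in increasing order: [-5.5885, -2.4619, 7.0504].


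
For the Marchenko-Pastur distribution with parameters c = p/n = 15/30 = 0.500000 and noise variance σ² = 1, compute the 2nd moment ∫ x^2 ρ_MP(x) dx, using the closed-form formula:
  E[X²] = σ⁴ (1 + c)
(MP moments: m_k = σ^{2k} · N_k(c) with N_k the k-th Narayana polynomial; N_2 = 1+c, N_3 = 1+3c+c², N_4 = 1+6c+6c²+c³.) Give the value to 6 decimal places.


E[X²] = σ⁴ (1 + c) (second MP moment). With σ² = 1 (so σ⁴ = 1) and c = 15/30 = 0.500000: E[X²] = 1 · (1 + 0.500000) = 1 · 1.500000.

So E[X^2] = 1.500000.


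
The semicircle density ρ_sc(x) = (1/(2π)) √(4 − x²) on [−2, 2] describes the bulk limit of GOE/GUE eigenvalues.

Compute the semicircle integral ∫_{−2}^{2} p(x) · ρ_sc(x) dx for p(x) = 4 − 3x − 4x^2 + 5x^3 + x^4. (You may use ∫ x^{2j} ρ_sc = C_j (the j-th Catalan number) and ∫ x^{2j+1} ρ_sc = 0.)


Write p(x) = Σ a_i x^i, split into monomials and integrate each against ρ_sc separately.
Using ∫ x^{2j} ρ_sc = C_j = (1/(j+1)) C(2j, j) (Catalan numbers) and ∫ x^{2j+1} ρ_sc = 0 (odd monomials vanish by symmetry):
  i = 0 (even): a_0 · C_{0} = 4 · 1 = 4
  i = 1 (odd): ∫ x^1 ρ_sc = 0 (vanishes)
  i = 2 (even): a_2 · C_{1} = -4 · 1 = -4
  i = 3 (odd): ∫ x^3 ρ_sc = 0 (vanishes)
  i = 4 (even): a_4 · C_{2} = 1 · 2 = 2

Summing the contributions: ∫_{−2}^{2} p(x) ρ_sc(x) dx = 4 + (-4) + 2 = 2.


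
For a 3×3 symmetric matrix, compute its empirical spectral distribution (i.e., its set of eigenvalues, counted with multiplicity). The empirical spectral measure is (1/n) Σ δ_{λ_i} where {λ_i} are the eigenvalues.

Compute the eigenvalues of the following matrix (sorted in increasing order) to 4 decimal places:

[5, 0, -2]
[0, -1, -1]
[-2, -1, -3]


Since M is real symmetric, all three eigenvalues are real; they are the roots of det(λI − M) = λ³ − (tr M) λ² + s λ − det M, where s is the sum of the principal 2×2 minors.
tr M = 5 + (-1) + (-3) = 1.
s = (5·(-1) − 0²) + (5·(-3) − (-2)²) + ((-1)·(-3) − (-1)²) = -5 + (-19) + 2 = -22.
det M (expand along row 1) = 5·2 − 0·(-2) + (-2)·(-2) = 14.
Characteristic polynomial: λ³ − λ² − 22λ − 14 = 0.
Substitute λ = y + (tr M)/3 = y + 0.333333 to remove the quadratic term: y³ + p·y + q = 0 with p = s − (tr M)²/3 = -22.333333 and q = −2(tr M)³/27 + (tr M)·s/3 − det M = -21.407407.
Three real roots ⇒ use the trigonometric (Viète) form: r = 2√(−p/3) = 5.456902, φ = arccos(3q/(p·r)) = arccos(0.526970) = 1.015765 rad.
y_k = r·cos(φ/3 − 2πk/3) for k = 0, 1, 2 gives y = 5.147083, -1.003834, -4.143250.
λ_k = y_k + 0.333333 gives λ = 5.4804, -0.6705, -3.8099 (check: the sum is 1.0000 = tr M).

Eigenvalues sorted in increasing order: [-3.8099, -0.6705, 5.4804].


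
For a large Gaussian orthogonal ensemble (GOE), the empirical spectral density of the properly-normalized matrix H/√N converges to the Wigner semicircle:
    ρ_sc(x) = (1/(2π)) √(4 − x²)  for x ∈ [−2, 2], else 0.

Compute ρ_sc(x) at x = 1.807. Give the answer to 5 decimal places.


ρ_sc(x) = (1/(2π)) √(4 − x²). With x = 1.807:
  4 − x² = 4 − (1.807)² = 4 − 3.265249 = 0.734751.
  √(4 − x²) = 0.857176.
  1/(2π) = 0.159155.
  ρ_sc(1.807) = 0.159155 · 0.857176 = 0.136424.

Rounded to 5 decimal places: ρ_sc(1.807) ≈ 0.13642.


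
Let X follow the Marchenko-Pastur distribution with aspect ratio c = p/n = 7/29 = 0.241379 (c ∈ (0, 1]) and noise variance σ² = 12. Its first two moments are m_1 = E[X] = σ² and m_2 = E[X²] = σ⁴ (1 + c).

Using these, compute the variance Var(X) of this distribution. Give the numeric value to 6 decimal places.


m_1 = E[X] = σ² = 12, so m_1² = 144.
m_2 = E[X²] = σ⁴ (1 + c) = 144 · (1 + 0.241379) = 144 · 1.241379 = 178.758621.
(Note m_2 − m_1² simplifies to c · σ⁴ = 0.241379 · 144.)

Var(X) = m_2 − m_1² = 178.758621 − 144 = 34.758621.


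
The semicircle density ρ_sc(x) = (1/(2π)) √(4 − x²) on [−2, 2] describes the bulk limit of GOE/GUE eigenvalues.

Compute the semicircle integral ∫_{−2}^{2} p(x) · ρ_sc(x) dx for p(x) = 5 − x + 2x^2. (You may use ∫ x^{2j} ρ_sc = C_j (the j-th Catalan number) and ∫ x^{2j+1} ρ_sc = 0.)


Write p(x) = Σ a_i x^i, split into monomials and integrate each against ρ_sc separately.
Using ∫ x^{2j} ρ_sc = C_j = (1/(j+1)) C(2j, j) (Catalan numbers) and ∫ x^{2j+1} ρ_sc = 0 (odd monomials vanish by symmetry):
  i = 0 (even): a_0 · C_{0} = 5 · 1 = 5
  i = 1 (odd): ∫ x^1 ρ_sc = 0 (vanishes)
  i = 2 (even): a_2 · C_{1} = 2 · 1 = 2

Summing the contributions: ∫_{−2}^{2} p(x) ρ_sc(x) dx = 5 + 2 = 7.


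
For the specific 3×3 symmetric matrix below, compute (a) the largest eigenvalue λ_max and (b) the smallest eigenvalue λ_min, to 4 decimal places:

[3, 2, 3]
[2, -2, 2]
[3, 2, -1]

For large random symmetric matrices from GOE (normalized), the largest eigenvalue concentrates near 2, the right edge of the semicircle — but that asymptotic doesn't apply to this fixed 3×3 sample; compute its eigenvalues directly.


Since M is real symmetric, all three eigenvalues are real; they are the roots of det(λI − M) = λ³ − (tr M) λ² + s λ − det M, where s is the sum of the principal 2×2 minors.
tr M = 3 + (-2) + (-1) = 0.
s = (3·(-2) − 2²) + (3·(-1) − 3²) + ((-2)·(-1) − 2²) = -10 + (-12) + (-2) = -24.
det M (expand along row 1) = 3·(-2) − 2·(-8) + 3·10 = 40.
Characteristic polynomial: λ³ − 24λ − 40 = 0.
Substitute λ = y + (tr M)/3 = y + 0.000000 to remove the quadratic term: y³ + p·y + q = 0 with p = s − (tr M)²/3 = -24.000000 and q = −2(tr M)³/27 + (tr M)·s/3 − det M = -40.000000.
Three real roots ⇒ use the trigonometric (Viète) form: r = 2√(−p/3) = 5.656854, φ = arccos(3q/(p·r)) = arccos(0.883883) = 0.486695 rad.
y_k = r·cos(φ/3 − 2πk/3) for k = 0, 1, 2 gives y = 5.582576, -2.000000, -3.582576.
λ_k = y_k + 0.000000 gives λ = 5.5826, -2.0000, -3.5826 (check: the sum is 0.0000 = tr M).

Hence λ_max = 5.5826 and λ_min = -3.5826.


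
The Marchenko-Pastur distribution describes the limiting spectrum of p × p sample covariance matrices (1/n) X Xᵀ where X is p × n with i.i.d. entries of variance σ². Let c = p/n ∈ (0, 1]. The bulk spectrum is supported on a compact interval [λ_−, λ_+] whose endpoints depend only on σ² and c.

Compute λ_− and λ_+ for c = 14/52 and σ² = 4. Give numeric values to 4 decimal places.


c = 14/52 = 0.269231; √c = 0.518875.
λ_− = σ² (1 − √c)² = 4 · (1 − 0.518875)² = 4 · (0.481125)² = 0.925927.
λ_+ = σ² (1 + √c)² = 4 · (1 + 0.518875)² = 4 · (1.518875)² = 9.227919.

Rounded to 4 decimal places: λ_− ≈ 0.9259, λ_+ ≈ 9.2279.


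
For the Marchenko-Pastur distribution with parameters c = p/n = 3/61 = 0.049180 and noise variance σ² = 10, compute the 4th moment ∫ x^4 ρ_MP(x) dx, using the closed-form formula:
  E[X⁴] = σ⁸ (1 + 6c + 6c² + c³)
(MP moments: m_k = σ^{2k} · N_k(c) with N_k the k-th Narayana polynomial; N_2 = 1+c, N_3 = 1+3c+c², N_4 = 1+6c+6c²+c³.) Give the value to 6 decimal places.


E[X⁴] = σ⁸ (1 + 6c + 6c² + c³) (fourth MP moment). With σ² = 10 (so σ⁸ = 10000) and c = 3/61 = 0.049180: E[X⁴] = 10000 · (1 + 6·0.049180 + 6·(0.049180)² + (0.049180)³) = 10000 · 1.309713.

So E[X^4] = 13097.131478.


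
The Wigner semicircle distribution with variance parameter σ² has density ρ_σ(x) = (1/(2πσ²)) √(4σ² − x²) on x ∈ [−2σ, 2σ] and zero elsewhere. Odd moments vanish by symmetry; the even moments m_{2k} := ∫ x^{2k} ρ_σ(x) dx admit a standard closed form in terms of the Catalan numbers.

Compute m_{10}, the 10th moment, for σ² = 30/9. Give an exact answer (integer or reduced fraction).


By the scaled semicircle moment identity, m_{2k} = σ^{2k} · C_k with k = 5.
C_5 = (1/(k+1)) · C(2k, k) = (1/6) · C(10, 5) = (1/6) · 252 = 42.
σ^{2k} = (σ²)^k = (30/9)^5 = 100000/243.

Therefore m_{10} = σ^{10} · C_5 = (100000/243) · 42 = 1400000/81.


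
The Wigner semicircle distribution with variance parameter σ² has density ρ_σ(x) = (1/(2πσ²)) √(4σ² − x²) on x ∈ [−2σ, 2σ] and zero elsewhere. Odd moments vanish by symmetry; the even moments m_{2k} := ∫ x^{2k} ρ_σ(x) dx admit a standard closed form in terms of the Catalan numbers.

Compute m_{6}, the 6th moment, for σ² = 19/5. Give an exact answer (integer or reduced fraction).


By the scaled semicircle moment identity, m_{2k} = σ^{2k} · C_k with k = 3.
C_3 = (1/(k+1)) · C(2k, k) = (1/4) · C(6, 3) = (1/4) · 20 = 5.
σ^{2k} = (σ²)^k = (19/5)^3 = 6859/125.

Therefore m_{6} = σ^{6} · C_3 = (6859/125) · 5 = 6859/25.


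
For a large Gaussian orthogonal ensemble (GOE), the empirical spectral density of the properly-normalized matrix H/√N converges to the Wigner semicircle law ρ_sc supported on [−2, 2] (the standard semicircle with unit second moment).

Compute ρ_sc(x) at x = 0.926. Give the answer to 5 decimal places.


ρ_sc(x) = (1/(2π)) √(4 − x²). With x = 0.926:
  4 − x² = 4 − (0.926)² = 4 − 0.857476 = 3.142524.
  √(4 − x²) = 1.772717.
  1/(2π) = 0.159155.
  ρ_sc(0.926) = 0.159155 · 1.772717 = 0.282137.

Rounded to 5 decimal places: ρ_sc(0.926) ≈ 0.28214.


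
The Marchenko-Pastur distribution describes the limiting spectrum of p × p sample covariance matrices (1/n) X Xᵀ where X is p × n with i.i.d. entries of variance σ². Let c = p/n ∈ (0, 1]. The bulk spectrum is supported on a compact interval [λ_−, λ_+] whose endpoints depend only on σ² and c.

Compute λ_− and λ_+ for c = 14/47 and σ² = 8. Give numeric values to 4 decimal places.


c = 14/47 = 0.297872; √c = 0.545777.
λ_− = σ² (1 − √c)² = 8 · (1 − 0.545777)² = 8 · (0.454223)² = 1.650550.
λ_+ = σ² (1 + √c)² = 8 · (1 + 0.545777)² = 8 · (1.545777)² = 19.115408.

Rounded to 4 decimal places: λ_− ≈ 1.6505, λ_+ ≈ 19.1154.


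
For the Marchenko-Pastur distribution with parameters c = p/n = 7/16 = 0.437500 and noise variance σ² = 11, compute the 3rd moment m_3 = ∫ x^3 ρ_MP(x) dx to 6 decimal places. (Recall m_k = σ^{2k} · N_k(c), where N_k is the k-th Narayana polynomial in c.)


E[X³] = σ⁶ (1 + 3c + c²) (third MP moment). With σ² = 11 (so σ⁶ = 1331) and c = 7/16 = 0.437500: E[X³] = 1331 · (1 + 3·0.437500 + (0.437500)²) = 1331 · 2.503906.

So E[X^3] = 3332.699219.
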